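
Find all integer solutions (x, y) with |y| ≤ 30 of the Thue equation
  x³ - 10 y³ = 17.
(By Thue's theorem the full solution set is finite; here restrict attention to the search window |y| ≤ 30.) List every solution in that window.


The equation is x³ - 10y³ = 17. For fixed y, x³ = 10·y³ + 17, so a solution requires the RHS to be a perfect cube.
Strategy: iterate y from -30 to 30, compute RHS = 10·y³ + 17, and check whether it is a (positive or negative) perfect cube.
Check small values of y:
  y = 0: RHS = 17 is not a perfect cube.
  y = 1: RHS = 27 = (3)³ ⇒ x = 3 works.
  y = -1: RHS = 7 is not a perfect cube.
  y = 2: RHS = 97 is not a perfect cube.
  y = -2: RHS = -63 is not a perfect cube.
  y = 3: RHS = 287 is not a perfect cube.
  y = -3: RHS = -253 is not a perfect cube.
Continuing the search up to |y| = 30 finds no further solutions beyond those listed.
Collected solutions: (3, 1).

Solutions (with |y| ≤ 30): (3, 1).


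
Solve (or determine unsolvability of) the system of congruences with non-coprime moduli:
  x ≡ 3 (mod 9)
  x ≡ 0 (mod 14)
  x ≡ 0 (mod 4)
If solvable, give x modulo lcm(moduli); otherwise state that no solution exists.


Moduli 9, 14, 4 are not pairwise coprime, so CRT works modulo lcm(m_i) when all pairwise compatibility conditions hold.
Pairwise compatibility: gcd(m_i, m_j) must divide a_i - a_j for every pair.
Merge one congruence at a time:
  Start: x ≡ 3 (mod 9).
  Combine with x ≡ 0 (mod 14): gcd(9, 14) = 1; 0 - 3 = -3, which IS divisible by 1, so compatible.
    Write x = 3 + 9·t and substitute into x ≡ 0 (mod 14): 9·t ≡ 0 − 3 = -3 (mod 14).
    Reduce coefficients mod 14: 9·t ≡ 11 (mod 14).
    The inverse of 9 mod 14 is 11 (since 9·11 = 99 = 7·14 + 1), so t ≡ 11·11 = 121 ≡ 9 (mod 14).
    Then x = 3 + 9·9 = 84, valid modulo lcm(9, 14) = 126: x ≡ 84 (mod 126).
  Combine with x ≡ 0 (mod 4): gcd(126, 4) = 2; 0 - 84 = -84, which IS divisible by 2, so compatible.
    Write x = 84 + 126·t and substitute into x ≡ 0 (mod 4): 126·t ≡ 0 − 84 = -84 (mod 4).
    Divide the congruence (and modulus) by g = 2: 63·t ≡ -42 (mod 2).
    Reduce coefficients mod 2: 1·t ≡ 0 (mod 2).
    So t ≡ 0 (mod 2).
    Then x = 84 + 126·0 = 84, valid modulo lcm(126, 4) = 252: x ≡ 84 (mod 252).
Verify: 84 mod 9 = 3, 84 mod 14 = 0, 84 mod 4 = 0.

x ≡ 84 (mod 252).


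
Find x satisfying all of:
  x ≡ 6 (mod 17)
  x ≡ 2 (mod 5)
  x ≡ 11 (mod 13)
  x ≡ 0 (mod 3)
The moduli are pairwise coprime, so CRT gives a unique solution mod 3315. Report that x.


Product of moduli M = 17 · 5 · 13 · 3 = 3315.
Merge one congruence at a time:
  Start: x ≡ 6 (mod 17).
  Combine with x ≡ 2 (mod 5); new modulus lcm = 85.
    Write x = 6 + 17·t and substitute into x ≡ 2 (mod 5): 17·t ≡ 2 − 6 = -4 (mod 5).
    Reduce coefficients mod 5: 2·t ≡ 1 (mod 5).
    The inverse of 2 mod 5 is 3 (since 2·3 = 6 = 1·5 + 1), so t ≡ 3·1 = 3 ≡ 3 (mod 5).
    Then x = 6 + 17·3 = 57, valid modulo lcm(17, 5) = 85: x ≡ 57 (mod 85).
  Combine with x ≡ 11 (mod 13); new modulus lcm = 1105.
    Write x = 57 + 85·t and substitute into x ≡ 11 (mod 13): 85·t ≡ 11 − 57 = -46 (mod 13).
    Reduce coefficients mod 13: 7·t ≡ 6 (mod 13).
    The inverse of 7 mod 13 is 2 (since 7·2 = 14 = 1·13 + 1), so t ≡ 2·6 = 12 ≡ 12 (mod 13).
    Then x = 57 + 85·12 = 1077, valid modulo lcm(85, 13) = 1105: x ≡ 1077 (mod 1105).
  Combine with x ≡ 0 (mod 3); new modulus lcm = 3315.
    Write x = 1077 + 1105·t and substitute into x ≡ 0 (mod 3): 1105·t ≡ 0 − 1077 = -1077 (mod 3).
    Reduce coefficients mod 3: 1·t ≡ 0 (mod 3).
    So t ≡ 0 (mod 3).
    Then x = 1077 + 1105·0 = 1077, valid modulo lcm(1105, 3) = 3315: x ≡ 1077 (mod 3315).
Verify against each original: 1077 mod 17 = 6, 1077 mod 5 = 2, 1077 mod 13 = 11, 1077 mod 3 = 0.

x ≡ 1077 (mod 3315).


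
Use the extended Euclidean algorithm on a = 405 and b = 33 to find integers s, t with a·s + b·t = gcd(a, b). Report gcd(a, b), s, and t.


Euclidean algorithm on (405, 33) — divide until remainder is 0:
  405 = 12 · 33 + 9
  33 = 3 · 9 + 6
  9 = 1 · 6 + 3
  6 = 2 · 3 + 0
gcd(405, 33) = 3.
Track Bezout coefficients alongside the remainders: start with r₀ = 405 = a·1 + b·0 (s = 1, t = 0) and r₁ = 33 = a·0 + b·1 (s = 0, t = 1); each new remainder r_{k+1} = r_{k-1} − q_k·r_k inherits s_{k+1} = s_{k-1} − q_k·s_k, t_{k+1} = t_{k-1} − q_k·t_k, so r_k = a·s_k + b·t_k at every step:
  q = 12: r = 9, s = 1 − 12·0 = 1, t = 0 − 12·1 = -12  (check: 405·1 + 33·(-12) = 9)
  q = 3: r = 6, s = 0 − 3·1 = -3, t = 1 − 3·(-12) = 37  (check: 405·(-3) + 33·37 = 6)
  q = 1: r = 3, s = 1 − 1·(-3) = 4, t = -12 − 1·37 = -49  (check: 405·4 + 33·(-49) = 3)
The row with r = 3 (the gcd) gives the Bezout coefficients s = 4, t = -49.
Result: 405 · (4) + 33 · (-49) = 3.

gcd(405, 33) = 3; s = 4, t = -49 (check: 405·4 + 33·(-49) = 3).


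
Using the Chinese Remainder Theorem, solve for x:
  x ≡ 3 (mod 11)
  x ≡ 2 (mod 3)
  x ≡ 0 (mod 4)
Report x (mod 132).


Moduli 11, 3, 4 are pairwise coprime; by CRT there is a unique solution modulo M = 11 · 3 · 4 = 132.
Solve pairwise, accumulating the modulus:
  Start with x ≡ 3 (mod 11).
  Combine with x ≡ 2 (mod 3): since gcd(11, 3) = 1, we get a unique residue mod 33.
    Write x = 3 + 11·t and substitute into x ≡ 2 (mod 3): 11·t ≡ 2 − 3 = -1 (mod 3).
    Reduce coefficients mod 3: 2·t ≡ 2 (mod 3).
    The inverse of 2 mod 3 is 2 (since 2·2 = 4 = 1·3 + 1), so t ≡ 2·2 = 4 ≡ 1 (mod 3).
    Then x = 3 + 11·1 = 14, valid modulo lcm(11, 3) = 33: x ≡ 14 (mod 33).
  Combine with x ≡ 0 (mod 4): since gcd(33, 4) = 1, we get a unique residue mod 132.
    Write x = 14 + 33·t and substitute into x ≡ 0 (mod 4): 33·t ≡ 0 − 14 = -14 (mod 4).
    Reduce coefficients mod 4: 1·t ≡ 2 (mod 4).
    So t ≡ 2 (mod 4).
    Then x = 14 + 33·2 = 80, valid modulo lcm(33, 4) = 132: x ≡ 80 (mod 132).
Verify: 80 mod 11 = 3 ✓, 80 mod 3 = 2 ✓, 80 mod 4 = 0 ✓.

x ≡ 80 (mod 132).


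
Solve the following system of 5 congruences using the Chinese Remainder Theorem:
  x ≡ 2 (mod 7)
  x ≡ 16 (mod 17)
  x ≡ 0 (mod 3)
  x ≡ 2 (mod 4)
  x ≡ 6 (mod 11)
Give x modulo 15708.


Product of moduli M = 7 · 17 · 3 · 4 · 11 = 15708.
Merge one congruence at a time:
  Start: x ≡ 2 (mod 7).
  Combine with x ≡ 16 (mod 17); new modulus lcm = 119.
    Write x = 2 + 7·t and substitute into x ≡ 16 (mod 17): 7·t ≡ 16 − 2 = 14 (mod 17).
    The inverse of 7 mod 17 is 5 (since 7·5 = 35 = 2·17 + 1), so t ≡ 5·14 = 70 ≡ 2 (mod 17).
    Then x = 2 + 7·2 = 16, valid modulo lcm(7, 17) = 119: x ≡ 16 (mod 119).
  Combine with x ≡ 0 (mod 3); new modulus lcm = 357.
    Write x = 16 + 119·t and substitute into x ≡ 0 (mod 3): 119·t ≡ 0 − 16 = -16 (mod 3).
    Reduce coefficients mod 3: 2·t ≡ 2 (mod 3).
    The inverse of 2 mod 3 is 2 (since 2·2 = 4 = 1·3 + 1), so t ≡ 2·2 = 4 ≡ 1 (mod 3).
    Then x = 16 + 119·1 = 135, valid modulo lcm(119, 3) = 357: x ≡ 135 (mod 357).
  Combine with x ≡ 2 (mod 4); new modulus lcm = 1428.
    Write x = 135 + 357·t and substitute into x ≡ 2 (mod 4): 357·t ≡ 2 − 135 = -133 (mod 4).
    Reduce coefficients mod 4: 1·t ≡ 3 (mod 4).
    So t ≡ 3 (mod 4).
    Then x = 135 + 357·3 = 1206, valid modulo lcm(357, 4) = 1428: x ≡ 1206 (mod 1428).
  Combine with x ≡ 6 (mod 11); new modulus lcm = 15708.
    Write x = 1206 + 1428·t and substitute into x ≡ 6 (mod 11): 1428·t ≡ 6 − 1206 = -1200 (mod 11).
    Reduce coefficients mod 11: 9·t ≡ 10 (mod 11).
    The inverse of 9 mod 11 is 5 (since 9·5 = 45 = 4·11 + 1), so t ≡ 5·10 = 50 ≡ 6 (mod 11).
    Then x = 1206 + 1428·6 = 9774, valid modulo lcm(1428, 11) = 15708: x ≡ 9774 (mod 15708).
Verify against each original: 9774 mod 7 = 2, 9774 mod 17 = 16, 9774 mod 3 = 0, 9774 mod 4 = 2, 9774 mod 11 = 6.

x ≡ 9774 (mod 15708).


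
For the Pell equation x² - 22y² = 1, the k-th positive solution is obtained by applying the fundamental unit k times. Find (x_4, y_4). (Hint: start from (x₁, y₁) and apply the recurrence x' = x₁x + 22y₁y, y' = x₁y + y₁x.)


Step 1: Find the fundamental solution (x₁, y₁) of x² - 22y² = 1.
  Expand √22 as a continued fraction. a₀ = ⌊√22⌋ = 4; iterate m_{k+1} = d_k·a_k − m_k, d_{k+1} = (22 − m_{k+1}²)/d_k, a_{k+1} = ⌊(a₀ + m_{k+1})/d_{k+1}⌋ (starting m₀ = 0, d₀ = 1), with convergents p_k = a_k·p_{k-1} + p_{k-2}, q_k = a_k·q_{k-1} + q_{k-2} (p₋₁ = 1, q₋₁ = 0):
  k = 0: a₀ = 4; p₀/q₀ = 4/1; p₀² − 22·q₀² = 16 − 22 = -6.
  k = 1: m = 4, d = 6, a = ⌊(4 + 4)/6⌋ = 1; p/q = (1·4 + 1)/(1·1 + 0) = 5/1; p² − 22·q² = 25 − 22 = 3.
  k = 2: m = 2, d = 3, a = ⌊(4 + 2)/3⌋ = 2; p/q = (2·5 + 4)/(2·1 + 1) = 14/3; p² − 22·q² = 196 − 198 = -2.
  k = 3: m = 4, d = 2, a = ⌊(4 + 4)/2⌋ = 4; p/q = (4·14 + 5)/(4·3 + 1) = 61/13; p² − 22·q² = 3721 − 3718 = 3.
  k = 4: m = 4, d = 3, a = ⌊(4 + 4)/3⌋ = 2; p/q = (2·61 + 14)/(2·13 + 3) = 136/29; p² − 22·q² = 18496 − 18502 = -6.
  k = 5: m = 2, d = 6, a = ⌊(4 + 2)/6⌋ = 1; p/q = (1·136 + 61)/(1·29 + 13) = 197/42; p² − 22·q² = 38809 − 38808 = 1.
  The first convergent with p² − 22·q² = 1 gives the fundamental solution (x₁, y₁) = (197, 42).
Step 2: Apply the recurrence (x_{n+1}, y_{n+1}) = (x₁x_n + 22y₁y_n, x₁y_n + y₁x_n) repeatedly.
  From (x_1, y_1) = (197, 42): x_2 = 197·197 + 22·42·42 = 77617; y_2 = 197·42 + 42·197 = 16548.
  From (x_2, y_2) = (77617, 16548): x_3 = 197·77617 + 22·42·16548 = 30580901; y_3 = 197·16548 + 42·77617 = 6519870.
  From (x_3, y_3) = (30580901, 6519870): x_4 = 197·30580901 + 22·42·6519870 = 12048797377; y_4 = 197·6519870 + 42·30580901 = 2568812232.
Step 3: Verify x_4² - 22·y_4² = 145173518232002080129 - 145173518232002080128 = 1 (should be 1). ✓

(x_1, y_1) = (197, 42); (x_4, y_4) = (12048797377, 2568812232).


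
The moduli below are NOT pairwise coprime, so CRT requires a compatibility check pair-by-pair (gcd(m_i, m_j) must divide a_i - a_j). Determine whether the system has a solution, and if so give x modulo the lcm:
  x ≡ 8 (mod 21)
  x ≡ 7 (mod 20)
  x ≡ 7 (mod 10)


Moduli 21, 20, 10 are not pairwise coprime, so CRT works modulo lcm(m_i) when all pairwise compatibility conditions hold.
Pairwise compatibility: gcd(m_i, m_j) must divide a_i - a_j for every pair.
Merge one congruence at a time:
  Start: x ≡ 8 (mod 21).
  Combine with x ≡ 7 (mod 20): gcd(21, 20) = 1; 7 - 8 = -1, which IS divisible by 1, so compatible.
    Write x = 8 + 21·t and substitute into x ≡ 7 (mod 20): 21·t ≡ 7 − 8 = -1 (mod 20).
    Reduce coefficients mod 20: 1·t ≡ 19 (mod 20).
    So t ≡ 19 (mod 20).
    Then x = 8 + 21·19 = 407, valid modulo lcm(21, 20) = 420: x ≡ 407 (mod 420).
  Combine with x ≡ 7 (mod 10): gcd(420, 10) = 10; 7 - 407 = -400, which IS divisible by 10, so compatible.
    Write x = 407 + 420·t and substitute into x ≡ 7 (mod 10): 420·t ≡ 7 − 407 = -400 (mod 10).
    Divide the congruence (and modulus) by g = 10: 42·t ≡ -40 (mod 1).
    Modulo 1 every t works; take t = 0.
    Then x = 407 + 420·0 = 407, valid modulo lcm(420, 10) = 420: x ≡ 407 (mod 420).
Verify: 407 mod 21 = 8, 407 mod 20 = 7, 407 mod 10 = 7.

x ≡ 407 (mod 420).


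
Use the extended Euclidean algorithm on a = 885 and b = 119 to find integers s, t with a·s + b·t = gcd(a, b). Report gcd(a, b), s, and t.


Euclidean algorithm on (885, 119) — divide until remainder is 0:
  885 = 7 · 119 + 52
  119 = 2 · 52 + 15
  52 = 3 · 15 + 7
  15 = 2 · 7 + 1
  7 = 7 · 1 + 0
gcd(885, 119) = 1.
Track Bezout coefficients alongside the remainders: start with r₀ = 885 = a·1 + b·0 (s = 1, t = 0) and r₁ = 119 = a·0 + b·1 (s = 0, t = 1); each new remainder r_{k+1} = r_{k-1} − q_k·r_k inherits s_{k+1} = s_{k-1} − q_k·s_k, t_{k+1} = t_{k-1} − q_k·t_k, so r_k = a·s_k + b·t_k at every step:
  q = 7: r = 52, s = 1 − 7·0 = 1, t = 0 − 7·1 = -7  (check: 885·1 + 119·(-7) = 52)
  q = 2: r = 15, s = 0 − 2·1 = -2, t = 1 − 2·(-7) = 15  (check: 885·(-2) + 119·15 = 15)
  q = 3: r = 7, s = 1 − 3·(-2) = 7, t = -7 − 3·15 = -52  (check: 885·7 + 119·(-52) = 7)
  q = 2: r = 1, s = -2 − 2·7 = -16, t = 15 − 2·(-52) = 119  (check: 885·(-16) + 119·119 = 1)
The row with r = 1 (the gcd) gives the Bezout coefficients s = -16, t = 119.
Result: 885 · (-16) + 119 · (119) = 1.

gcd(885, 119) = 1; s = -16, t = 119 (check: 885·(-16) + 119·119 = 1).


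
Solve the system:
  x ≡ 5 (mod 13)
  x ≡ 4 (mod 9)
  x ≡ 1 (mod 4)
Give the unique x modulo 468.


Moduli 13, 9, 4 are pairwise coprime; by CRT there is a unique solution modulo M = 13 · 9 · 4 = 468.
Solve pairwise, accumulating the modulus:
  Start with x ≡ 5 (mod 13).
  Combine with x ≡ 4 (mod 9): since gcd(13, 9) = 1, we get a unique residue mod 117.
    Write x = 5 + 13·t and substitute into x ≡ 4 (mod 9): 13·t ≡ 4 − 5 = -1 (mod 9).
    Reduce coefficients mod 9: 4·t ≡ 8 (mod 9).
    The inverse of 4 mod 9 is 7 (since 4·7 = 28 = 3·9 + 1), so t ≡ 7·8 = 56 ≡ 2 (mod 9).
    Then x = 5 + 13·2 = 31, valid modulo lcm(13, 9) = 117: x ≡ 31 (mod 117).
  Combine with x ≡ 1 (mod 4): since gcd(117, 4) = 1, we get a unique residue mod 468.
    Write x = 31 + 117·t and substitute into x ≡ 1 (mod 4): 117·t ≡ 1 − 31 = -30 (mod 4).
    Reduce coefficients mod 4: 1·t ≡ 2 (mod 4).
    So t ≡ 2 (mod 4).
    Then x = 31 + 117·2 = 265, valid modulo lcm(117, 4) = 468: x ≡ 265 (mod 468).
Verify: 265 mod 13 = 5 ✓, 265 mod 9 = 4 ✓, 265 mod 4 = 1 ✓.

x ≡ 265 (mod 468).


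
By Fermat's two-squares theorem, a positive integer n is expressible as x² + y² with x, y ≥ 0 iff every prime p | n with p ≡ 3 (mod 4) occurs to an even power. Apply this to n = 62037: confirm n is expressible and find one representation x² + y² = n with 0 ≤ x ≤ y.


Step 1: Factor n = 62037 = 3^2 · 61 · 113.
Step 2: Check the mod-4 condition on each prime factor: 3 ≡ 3 (mod 4), exponent 2 (must be even); 61 ≡ 1 (mod 4), exponent 1; 113 ≡ 1 (mod 4), exponent 1.
All primes ≡ 3 (mod 4) appear to even exponent (or don't appear), so by the two-squares theorem n IS expressible as a sum of two squares.
Step 3: Build a representation. Group n = k² · m with k = 3 and m = 61 · 113 = 6893 (a product of primes ≡ 1 (mod 4)); a representation of m scales to one of n via (k·x)² + (k·y)² = k²(x² + y²). Each prime p ≡ 1 (mod 4) is itself a sum of two squares; find a² by testing p − a² for a perfect square:
  61: 61 − 1² = 60, 61 − 2² = 57, 61 − 3² = 52, 61 − 4² = 45, 61 − 5² = 36 = 6² ⇒ 61 = 5² + 6².
  113: 113 − 1² = 112, 113 − 2² = 109, 113 − 3² = 104, 113 − 4² = 97, 113 − 5² = 88, 113 − 6² = 77, 113 − 7² = 64 = 8² ⇒ 113 = 7² + 8².
  Combine using the Brahmagupta–Fibonacci identity (a² + b²)(c² + d²) = (ac − bd)² + (ad + bc)² = (ac + bd)² + (ad − bc)²:
  61 · 113 = 6893: from (5² + 6²)(7² + 8²), take (5·7 − 6·8, 5·8 + 6·7) = (35 − 48, 40 + 42) = (-13, 82); dropping signs (only squares matter) gives (13, 82); check 13² + 82² = 169 + 6724 = 6893 ✓.
  Scale by k = 3: (3·13, 3·82) = (39, 246).
Step 4: Order so x ≤ y and verify: 39² + 246² = 1521 + 60516 = 62037 = n. ✓

n = 62037 = 39² + 246² (one valid representation with x ≤ y).


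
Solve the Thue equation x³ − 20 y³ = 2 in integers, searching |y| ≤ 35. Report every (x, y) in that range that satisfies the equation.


The equation is x³ - 20y³ = 2. For fixed y, x³ = 20·y³ + 2, so a solution requires the RHS to be a perfect cube.
Strategy: iterate y from -35 to 35, compute RHS = 20·y³ + 2, and check whether it is a (positive or negative) perfect cube.
Check small values of y:
  y = 0: RHS = 2 is not a perfect cube.
  y = 1: RHS = 22 is not a perfect cube.
  y = -1: RHS = -18 is not a perfect cube.
  y = 2: RHS = 162 is not a perfect cube.
  y = -2: RHS = -158 is not a perfect cube.
  y = 3: RHS = 542 is not a perfect cube.
  y = -3: RHS = -538 is not a perfect cube.
Continuing the search up to |y| = 35 finds no solutions either.
No (x, y) in the scanned range satisfies the equation.

No integer solutions with |y| ≤ 35.


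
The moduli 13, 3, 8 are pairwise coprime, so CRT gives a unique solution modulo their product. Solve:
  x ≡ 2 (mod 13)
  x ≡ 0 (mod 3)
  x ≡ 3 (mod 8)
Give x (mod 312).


Moduli 13, 3, 8 are pairwise coprime; by CRT there is a unique solution modulo M = 13 · 3 · 8 = 312.
Solve pairwise, accumulating the modulus:
  Start with x ≡ 2 (mod 13).
  Combine with x ≡ 0 (mod 3): since gcd(13, 3) = 1, we get a unique residue mod 39.
    Write x = 2 + 13·t and substitute into x ≡ 0 (mod 3): 13·t ≡ 0 − 2 = -2 (mod 3).
    Reduce coefficients mod 3: 1·t ≡ 1 (mod 3).
    So t ≡ 1 (mod 3).
    Then x = 2 + 13·1 = 15, valid modulo lcm(13, 3) = 39: x ≡ 15 (mod 39).
  Combine with x ≡ 3 (mod 8): since gcd(39, 8) = 1, we get a unique residue mod 312.
    Write x = 15 + 39·t and substitute into x ≡ 3 (mod 8): 39·t ≡ 3 − 15 = -12 (mod 8).
    Reduce coefficients mod 8: 7·t ≡ 4 (mod 8).
    The inverse of 7 mod 8 is 7 (since 7·7 = 49 = 6·8 + 1), so t ≡ 7·4 = 28 ≡ 4 (mod 8).
    Then x = 15 + 39·4 = 171, valid modulo lcm(39, 8) = 312: x ≡ 171 (mod 312).
Verify: 171 mod 13 = 2 ✓, 171 mod 3 = 0 ✓, 171 mod 8 = 3 ✓.

x ≡ 171 (mod 312).


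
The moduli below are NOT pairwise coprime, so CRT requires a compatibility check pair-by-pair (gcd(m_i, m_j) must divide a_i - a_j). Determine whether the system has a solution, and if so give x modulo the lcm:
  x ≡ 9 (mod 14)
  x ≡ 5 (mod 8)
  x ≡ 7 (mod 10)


Moduli 14, 8, 10 are not pairwise coprime, so CRT works modulo lcm(m_i) when all pairwise compatibility conditions hold.
Pairwise compatibility: gcd(m_i, m_j) must divide a_i - a_j for every pair.
Merge one congruence at a time:
  Start: x ≡ 9 (mod 14).
  Combine with x ≡ 5 (mod 8): gcd(14, 8) = 2; 5 - 9 = -4, which IS divisible by 2, so compatible.
    Write x = 9 + 14·t and substitute into x ≡ 5 (mod 8): 14·t ≡ 5 − 9 = -4 (mod 8).
    Divide the congruence (and modulus) by g = 2: 7·t ≡ -2 (mod 4).
    Reduce coefficients mod 4: 3·t ≡ 2 (mod 4).
    The inverse of 3 mod 4 is 3 (since 3·3 = 9 = 2·4 + 1), so t ≡ 3·2 = 6 ≡ 2 (mod 4).
    Then x = 9 + 14·2 = 37, valid modulo lcm(14, 8) = 56: x ≡ 37 (mod 56).
  Combine with x ≡ 7 (mod 10): gcd(56, 10) = 2; 7 - 37 = -30, which IS divisible by 2, so compatible.
    Write x = 37 + 56·t and substitute into x ≡ 7 (mod 10): 56·t ≡ 7 − 37 = -30 (mod 10).
    Divide the congruence (and modulus) by g = 2: 28·t ≡ -15 (mod 5).
    Reduce coefficients mod 5: 3·t ≡ 0 (mod 5).
    The inverse of 3 mod 5 is 2 (since 3·2 = 6 = 1·5 + 1), so t ≡ 2·0 = 0 ≡ 0 (mod 5).
    Then x = 37 + 56·0 = 37, valid modulo lcm(56, 10) = 280: x ≡ 37 (mod 280).
Verify: 37 mod 14 = 9, 37 mod 8 = 5, 37 mod 10 = 7.

x ≡ 37 (mod 280).


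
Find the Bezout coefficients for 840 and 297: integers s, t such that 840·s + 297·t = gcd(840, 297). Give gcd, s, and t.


Euclidean algorithm on (840, 297) — divide until remainder is 0:
  840 = 2 · 297 + 246
  297 = 1 · 246 + 51
  246 = 4 · 51 + 42
  51 = 1 · 42 + 9
  42 = 4 · 9 + 6
  9 = 1 · 6 + 3
  6 = 2 · 3 + 0
gcd(840, 297) = 3.
Track Bezout coefficients alongside the remainders: start with r₀ = 840 = a·1 + b·0 (s = 1, t = 0) and r₁ = 297 = a·0 + b·1 (s = 0, t = 1); each new remainder r_{k+1} = r_{k-1} − q_k·r_k inherits s_{k+1} = s_{k-1} − q_k·s_k, t_{k+1} = t_{k-1} − q_k·t_k, so r_k = a·s_k + b·t_k at every step:
  q = 2: r = 246, s = 1 − 2·0 = 1, t = 0 − 2·1 = -2  (check: 840·1 + 297·(-2) = 246)
  q = 1: r = 51, s = 0 − 1·1 = -1, t = 1 − 1·(-2) = 3  (check: 840·(-1) + 297·3 = 51)
  q = 4: r = 42, s = 1 − 4·(-1) = 5, t = -2 − 4·3 = -14  (check: 840·5 + 297·(-14) = 42)
  q = 1: r = 9, s = -1 − 1·5 = -6, t = 3 − 1·(-14) = 17  (check: 840·(-6) + 297·17 = 9)
  q = 4: r = 6, s = 5 − 4·(-6) = 29, t = -14 − 4·17 = -82  (check: 840·29 + 297·(-82) = 6)
  q = 1: r = 3, s = -6 − 1·29 = -35, t = 17 − 1·(-82) = 99  (check: 840·(-35) + 297·99 = 3)
The row with r = 3 (the gcd) gives the Bezout coefficients s = -35, t = 99.
Result: 840 · (-35) + 297 · (99) = 3.

gcd(840, 297) = 3; s = -35, t = 99 (check: 840·(-35) + 297·99 = 3).


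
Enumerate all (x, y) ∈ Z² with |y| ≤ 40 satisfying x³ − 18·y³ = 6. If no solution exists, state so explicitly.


The equation is x³ - 18y³ = 6. For fixed y, x³ = 18·y³ + 6, so a solution requires the RHS to be a perfect cube.
Strategy: iterate y from -40 to 40, compute RHS = 18·y³ + 6, and check whether it is a (positive or negative) perfect cube.
Check small values of y:
  y = 0: RHS = 6 is not a perfect cube.
  y = 1: RHS = 24 is not a perfect cube.
  y = -1: RHS = -12 is not a perfect cube.
  y = 2: RHS = 150 is not a perfect cube.
  y = -2: RHS = -138 is not a perfect cube.
  y = 3: RHS = 492 is not a perfect cube.
  y = -3: RHS = -480 is not a perfect cube.
Continuing the search up to |y| = 40 finds no solutions either.
No (x, y) in the scanned range satisfies the equation.

No integer solutions with |y| ≤ 40.


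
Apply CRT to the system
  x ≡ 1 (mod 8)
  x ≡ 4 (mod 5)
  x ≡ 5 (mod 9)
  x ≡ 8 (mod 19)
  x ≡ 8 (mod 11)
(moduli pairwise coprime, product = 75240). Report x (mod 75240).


Product of moduli M = 8 · 5 · 9 · 19 · 11 = 75240.
Merge one congruence at a time:
  Start: x ≡ 1 (mod 8).
  Combine with x ≡ 4 (mod 5); new modulus lcm = 40.
    Write x = 1 + 8·t and substitute into x ≡ 4 (mod 5): 8·t ≡ 4 − 1 = 3 (mod 5).
    Reduce coefficients mod 5: 3·t ≡ 3 (mod 5).
    The inverse of 3 mod 5 is 2 (since 3·2 = 6 = 1·5 + 1), so t ≡ 2·3 = 6 ≡ 1 (mod 5).
    Then x = 1 + 8·1 = 9, valid modulo lcm(8, 5) = 40: x ≡ 9 (mod 40).
  Combine with x ≡ 5 (mod 9); new modulus lcm = 360.
    Write x = 9 + 40·t and substitute into x ≡ 5 (mod 9): 40·t ≡ 5 − 9 = -4 (mod 9).
    Reduce coefficients mod 9: 4·t ≡ 5 (mod 9).
    The inverse of 4 mod 9 is 7 (since 4·7 = 28 = 3·9 + 1), so t ≡ 7·5 = 35 ≡ 8 (mod 9).
    Then x = 9 + 40·8 = 329, valid modulo lcm(40, 9) = 360: x ≡ 329 (mod 360).
  Combine with x ≡ 8 (mod 19); new modulus lcm = 6840.
    Write x = 329 + 360·t and substitute into x ≡ 8 (mod 19): 360·t ≡ 8 − 329 = -321 (mod 19).
    Reduce coefficients mod 19: 18·t ≡ 2 (mod 19).
    The inverse of 18 mod 19 is 18 (since 18·18 = 324 = 17·19 + 1), so t ≡ 18·2 = 36 ≡ 17 (mod 19).
    Then x = 329 + 360·17 = 6449, valid modulo lcm(360, 19) = 6840: x ≡ 6449 (mod 6840).
  Combine with x ≡ 8 (mod 11); new modulus lcm = 75240.
    Write x = 6449 + 6840·t and substitute into x ≡ 8 (mod 11): 6840·t ≡ 8 − 6449 = -6441 (mod 11).
    Reduce coefficients mod 11: 9·t ≡ 5 (mod 11).
    The inverse of 9 mod 11 is 5 (since 9·5 = 45 = 4·11 + 1), so t ≡ 5·5 = 25 ≡ 3 (mod 11).
    Then x = 6449 + 6840·3 = 26969, valid modulo lcm(6840, 11) = 75240: x ≡ 26969 (mod 75240).
Verify against each original: 26969 mod 8 = 1, 26969 mod 5 = 4, 26969 mod 9 = 5, 26969 mod 19 = 8, 26969 mod 11 = 8.

x ≡ 26969 (mod 75240).


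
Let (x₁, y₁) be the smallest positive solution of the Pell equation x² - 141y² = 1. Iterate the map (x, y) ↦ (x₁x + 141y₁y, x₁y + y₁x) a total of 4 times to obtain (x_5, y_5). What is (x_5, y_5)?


Step 1: Find the fundamental solution (x₁, y₁) of x² - 141y² = 1.
  Expand √141 as a continued fraction. a₀ = ⌊√141⌋ = 11; iterate m_{k+1} = d_k·a_k − m_k, d_{k+1} = (141 − m_{k+1}²)/d_k, a_{k+1} = ⌊(a₀ + m_{k+1})/d_{k+1}⌋ (starting m₀ = 0, d₀ = 1), with convergents p_k = a_k·p_{k-1} + p_{k-2}, q_k = a_k·q_{k-1} + q_{k-2} (p₋₁ = 1, q₋₁ = 0):
  k = 0: a₀ = 11; p₀/q₀ = 11/1; p₀² − 141·q₀² = 121 − 141 = -20.
  k = 1: m = 11, d = 20, a = ⌊(11 + 11)/20⌋ = 1; p/q = (1·11 + 1)/(1·1 + 0) = 12/1; p² − 141·q² = 144 − 141 = 3.
  k = 2: m = 9, d = 3, a = ⌊(11 + 9)/3⌋ = 6; p/q = (6·12 + 11)/(6·1 + 1) = 83/7; p² − 141·q² = 6889 − 6909 = -20.
  k = 3: m = 9, d = 20, a = ⌊(11 + 9)/20⌋ = 1; p/q = (1·83 + 12)/(1·7 + 1) = 95/8; p² − 141·q² = 9025 − 9024 = 1.
  The first convergent with p² − 141·q² = 1 gives the fundamental solution (x₁, y₁) = (95, 8).
Step 2: Apply the recurrence (x_{n+1}, y_{n+1}) = (x₁x_n + 141y₁y_n, x₁y_n + y₁x_n) repeatedly.
  From (x_1, y_1) = (95, 8): x_2 = 95·95 + 141·8·8 = 18049; y_2 = 95·8 + 8·95 = 1520.
  From (x_2, y_2) = (18049, 1520): x_3 = 95·18049 + 141·8·1520 = 3429215; y_3 = 95·1520 + 8·18049 = 288792.
  From (x_3, y_3) = (3429215, 288792): x_4 = 95·3429215 + 141·8·288792 = 651532801; y_4 = 95·288792 + 8·3429215 = 54868960.
  From (x_4, y_4) = (651532801, 54868960): x_5 = 95·651532801 + 141·8·54868960 = 123787802975; y_5 = 95·54868960 + 8·651532801 = 10424813608.
Step 3: Verify x_5² - 141·y_5² = 15323420165377418850625 - 15323420165377418850624 = 1 (should be 1). ✓

(x_1, y_1) = (95, 8); (x_5, y_5) = (123787802975, 10424813608).


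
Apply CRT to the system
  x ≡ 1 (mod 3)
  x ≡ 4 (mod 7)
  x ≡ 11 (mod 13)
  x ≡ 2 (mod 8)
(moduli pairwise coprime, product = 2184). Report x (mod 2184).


Product of moduli M = 3 · 7 · 13 · 8 = 2184.
Merge one congruence at a time:
  Start: x ≡ 1 (mod 3).
  Combine with x ≡ 4 (mod 7); new modulus lcm = 21.
    Write x = 1 + 3·t and substitute into x ≡ 4 (mod 7): 3·t ≡ 4 − 1 = 3 (mod 7).
    The inverse of 3 mod 7 is 5 (since 3·5 = 15 = 2·7 + 1), so t ≡ 5·3 = 15 ≡ 1 (mod 7).
    Then x = 1 + 3·1 = 4, valid modulo lcm(3, 7) = 21: x ≡ 4 (mod 21).
  Combine with x ≡ 11 (mod 13); new modulus lcm = 273.
    Write x = 4 + 21·t and substitute into x ≡ 11 (mod 13): 21·t ≡ 11 − 4 = 7 (mod 13).
    Reduce coefficients mod 13: 8·t ≡ 7 (mod 13).
    The inverse of 8 mod 13 is 5 (since 8·5 = 40 = 3·13 + 1), so t ≡ 5·7 = 35 ≡ 9 (mod 13).
    Then x = 4 + 21·9 = 193, valid modulo lcm(21, 13) = 273: x ≡ 193 (mod 273).
  Combine with x ≡ 2 (mod 8); new modulus lcm = 2184.
    Write x = 193 + 273·t and substitute into x ≡ 2 (mod 8): 273·t ≡ 2 − 193 = -191 (mod 8).
    Reduce coefficients mod 8: 1·t ≡ 1 (mod 8).
    So t ≡ 1 (mod 8).
    Then x = 193 + 273·1 = 466, valid modulo lcm(273, 8) = 2184: x ≡ 466 (mod 2184).
Verify against each original: 466 mod 3 = 1, 466 mod 7 = 4, 466 mod 13 = 11, 466 mod 8 = 2.

x ≡ 466 (mod 2184).


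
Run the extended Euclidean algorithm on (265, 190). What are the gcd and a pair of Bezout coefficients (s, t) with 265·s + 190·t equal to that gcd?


Euclidean algorithm on (265, 190) — divide until remainder is 0:
  265 = 1 · 190 + 75
  190 = 2 · 75 + 40
  75 = 1 · 40 + 35
  40 = 1 · 35 + 5
  35 = 7 · 5 + 0
gcd(265, 190) = 5.
Track Bezout coefficients alongside the remainders: start with r₀ = 265 = a·1 + b·0 (s = 1, t = 0) and r₁ = 190 = a·0 + b·1 (s = 0, t = 1); each new remainder r_{k+1} = r_{k-1} − q_k·r_k inherits s_{k+1} = s_{k-1} − q_k·s_k, t_{k+1} = t_{k-1} − q_k·t_k, so r_k = a·s_k + b·t_k at every step:
  q = 1: r = 75, s = 1 − 1·0 = 1, t = 0 − 1·1 = -1  (check: 265·1 + 190·(-1) = 75)
  q = 2: r = 40, s = 0 − 2·1 = -2, t = 1 − 2·(-1) = 3  (check: 265·(-2) + 190·3 = 40)
  q = 1: r = 35, s = 1 − 1·(-2) = 3, t = -1 − 1·3 = -4  (check: 265·3 + 190·(-4) = 35)
  q = 1: r = 5, s = -2 − 1·3 = -5, t = 3 − 1·(-4) = 7  (check: 265·(-5) + 190·7 = 5)
The row with r = 5 (the gcd) gives the Bezout coefficients s = -5, t = 7.
Result: 265 · (-5) + 190 · (7) = 5.

gcd(265, 190) = 5; s = -5, t = 7 (check: 265·(-5) + 190·7 = 5).


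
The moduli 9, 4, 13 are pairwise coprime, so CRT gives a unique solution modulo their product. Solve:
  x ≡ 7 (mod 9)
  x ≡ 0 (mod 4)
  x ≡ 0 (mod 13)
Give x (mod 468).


Moduli 9, 4, 13 are pairwise coprime; by CRT there is a unique solution modulo M = 9 · 4 · 13 = 468.
Solve pairwise, accumulating the modulus:
  Start with x ≡ 7 (mod 9).
  Combine with x ≡ 0 (mod 4): since gcd(9, 4) = 1, we get a unique residue mod 36.
    Write x = 7 + 9·t and substitute into x ≡ 0 (mod 4): 9·t ≡ 0 − 7 = -7 (mod 4).
    Reduce coefficients mod 4: 1·t ≡ 1 (mod 4).
    So t ≡ 1 (mod 4).
    Then x = 7 + 9·1 = 16, valid modulo lcm(9, 4) = 36: x ≡ 16 (mod 36).
  Combine with x ≡ 0 (mod 13): since gcd(36, 13) = 1, we get a unique residue mod 468.
    Write x = 16 + 36·t and substitute into x ≡ 0 (mod 13): 36·t ≡ 0 − 16 = -16 (mod 13).
    Reduce coefficients mod 13: 10·t ≡ 10 (mod 13).
    The inverse of 10 mod 13 is 4 (since 10·4 = 40 = 3·13 + 1), so t ≡ 4·10 = 40 ≡ 1 (mod 13).
    Then x = 16 + 36·1 = 52, valid modulo lcm(36, 13) = 468: x ≡ 52 (mod 468).
Verify: 52 mod 9 = 7 ✓, 52 mod 4 = 0 ✓, 52 mod 13 = 0 ✓.

x ≡ 52 (mod 468).


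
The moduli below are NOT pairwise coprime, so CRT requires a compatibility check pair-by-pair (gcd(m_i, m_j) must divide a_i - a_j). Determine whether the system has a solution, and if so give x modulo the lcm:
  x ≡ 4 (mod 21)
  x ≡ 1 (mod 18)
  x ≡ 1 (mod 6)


Moduli 21, 18, 6 are not pairwise coprime, so CRT works modulo lcm(m_i) when all pairwise compatibility conditions hold.
Pairwise compatibility: gcd(m_i, m_j) must divide a_i - a_j for every pair.
Merge one congruence at a time:
  Start: x ≡ 4 (mod 21).
  Combine with x ≡ 1 (mod 18): gcd(21, 18) = 3; 1 - 4 = -3, which IS divisible by 3, so compatible.
    Write x = 4 + 21·t and substitute into x ≡ 1 (mod 18): 21·t ≡ 1 − 4 = -3 (mod 18).
    Divide the congruence (and modulus) by g = 3: 7·t ≡ -1 (mod 6).
    Reduce coefficients mod 6: 1·t ≡ 5 (mod 6).
    So t ≡ 5 (mod 6).
    Then x = 4 + 21·5 = 109, valid modulo lcm(21, 18) = 126: x ≡ 109 (mod 126).
  Combine with x ≡ 1 (mod 6): gcd(126, 6) = 6; 1 - 109 = -108, which IS divisible by 6, so compatible.
    Write x = 109 + 126·t and substitute into x ≡ 1 (mod 6): 126·t ≡ 1 − 109 = -108 (mod 6).
    Divide the congruence (and modulus) by g = 6: 21·t ≡ -18 (mod 1).
    Modulo 1 every t works; take t = 0.
    Then x = 109 + 126·0 = 109, valid modulo lcm(126, 6) = 126: x ≡ 109 (mod 126).
Verify: 109 mod 21 = 4, 109 mod 18 = 1, 109 mod 6 = 1.

x ≡ 109 (mod 126).


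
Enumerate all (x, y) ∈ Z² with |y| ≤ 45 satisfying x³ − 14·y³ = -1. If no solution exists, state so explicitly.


The equation is x³ - 14y³ = -1. For fixed y, x³ = 14·y³ − 1, so a solution requires the RHS to be a perfect cube.
Strategy: iterate y from -45 to 45, compute RHS = 14·y³ − 1, and check whether it is a (positive or negative) perfect cube.
Check small values of y:
  y = 0: RHS = -1 = (-1)³ ⇒ x = -1 works.
  y = 1: RHS = 13 is not a perfect cube.
  y = -1: RHS = -15 is not a perfect cube.
  y = 2: RHS = 111 is not a perfect cube.
  y = -2: RHS = -113 is not a perfect cube.
  y = 3: RHS = 377 is not a perfect cube.
  y = -3: RHS = -379 is not a perfect cube.
Continuing the search up to |y| = 45 finds no further solutions beyond those listed.
Collected solutions: (-1, 0).

Solutions (with |y| ≤ 45): (-1, 0).


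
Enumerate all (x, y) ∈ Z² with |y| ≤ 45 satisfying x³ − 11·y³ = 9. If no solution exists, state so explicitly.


The equation is x³ - 11y³ = 9. For fixed y, x³ = 11·y³ + 9, so a solution requires the RHS to be a perfect cube.
Strategy: iterate y from -45 to 45, compute RHS = 11·y³ + 9, and check whether it is a (positive or negative) perfect cube.
Check small values of y:
  y = 0: RHS = 9 is not a perfect cube.
  y = 1: RHS = 20 is not a perfect cube.
  y = -1: RHS = -2 is not a perfect cube.
  y = 2: RHS = 97 is not a perfect cube.
  y = -2: RHS = -79 is not a perfect cube.
  y = 3: RHS = 306 is not a perfect cube.
  y = -3: RHS = -288 is not a perfect cube.
Continuing the search up to |y| = 45 finds no solutions either.
No (x, y) in the scanned range satisfies the equation.

No integer solutions with |y| ≤ 45.


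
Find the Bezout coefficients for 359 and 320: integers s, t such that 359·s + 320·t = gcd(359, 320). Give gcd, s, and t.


Euclidean algorithm on (359, 320) — divide until remainder is 0:
  359 = 1 · 320 + 39
  320 = 8 · 39 + 8
  39 = 4 · 8 + 7
  8 = 1 · 7 + 1
  7 = 7 · 1 + 0
gcd(359, 320) = 1.
Track Bezout coefficients alongside the remainders: start with r₀ = 359 = a·1 + b·0 (s = 1, t = 0) and r₁ = 320 = a·0 + b·1 (s = 0, t = 1); each new remainder r_{k+1} = r_{k-1} − q_k·r_k inherits s_{k+1} = s_{k-1} − q_k·s_k, t_{k+1} = t_{k-1} − q_k·t_k, so r_k = a·s_k + b·t_k at every step:
  q = 1: r = 39, s = 1 − 1·0 = 1, t = 0 − 1·1 = -1  (check: 359·1 + 320·(-1) = 39)
  q = 8: r = 8, s = 0 − 8·1 = -8, t = 1 − 8·(-1) = 9  (check: 359·(-8) + 320·9 = 8)
  q = 4: r = 7, s = 1 − 4·(-8) = 33, t = -1 − 4·9 = -37  (check: 359·33 + 320·(-37) = 7)
  q = 1: r = 1, s = -8 − 1·33 = -41, t = 9 − 1·(-37) = 46  (check: 359·(-41) + 320·46 = 1)
The row with r = 1 (the gcd) gives the Bezout coefficients s = -41, t = 46.
Result: 359 · (-41) + 320 · (46) = 1.

gcd(359, 320) = 1; s = -41, t = 46 (check: 359·(-41) + 320·46 = 1).


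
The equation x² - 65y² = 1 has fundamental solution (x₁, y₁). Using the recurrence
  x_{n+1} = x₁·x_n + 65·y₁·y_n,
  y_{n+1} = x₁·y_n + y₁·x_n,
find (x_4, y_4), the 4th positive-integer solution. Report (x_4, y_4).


Step 1: Find the fundamental solution (x₁, y₁) of x² - 65y² = 1.
  Expand √65 as a continued fraction. a₀ = ⌊√65⌋ = 8; iterate m_{k+1} = d_k·a_k − m_k, d_{k+1} = (65 − m_{k+1}²)/d_k, a_{k+1} = ⌊(a₀ + m_{k+1})/d_{k+1}⌋ (starting m₀ = 0, d₀ = 1), with convergents p_k = a_k·p_{k-1} + p_{k-2}, q_k = a_k·q_{k-1} + q_{k-2} (p₋₁ = 1, q₋₁ = 0):
  k = 0: a₀ = 8; p₀/q₀ = 8/1; p₀² − 65·q₀² = 64 − 65 = -1.
  k = 1: m = 8, d = 1, a = ⌊(8 + 8)/1⌋ = 16; p/q = (16·8 + 1)/(16·1 + 0) = 129/16; p² − 65·q² = 16641 − 16640 = 1.
  The first convergent with p² − 65·q² = 1 gives the fundamental solution (x₁, y₁) = (129, 16).
Step 2: Apply the recurrence (x_{n+1}, y_{n+1}) = (x₁x_n + 65y₁y_n, x₁y_n + y₁x_n) repeatedly.
  From (x_1, y_1) = (129, 16): x_2 = 129·129 + 65·16·16 = 33281; y_2 = 129·16 + 16·129 = 4128.
  From (x_2, y_2) = (33281, 4128): x_3 = 129·33281 + 65·16·4128 = 8586369; y_3 = 129·4128 + 16·33281 = 1065008.
  From (x_3, y_3) = (8586369, 1065008): x_4 = 129·8586369 + 65·16·1065008 = 2215249921; y_4 = 129·1065008 + 16·8586369 = 274767936.
Step 3: Verify x_4² - 65·y_4² = 4907332212490506241 - 4907332212490506240 = 1 (should be 1). ✓

(x_1, y_1) = (129, 16); (x_4, y_4) = (2215249921, 274767936).


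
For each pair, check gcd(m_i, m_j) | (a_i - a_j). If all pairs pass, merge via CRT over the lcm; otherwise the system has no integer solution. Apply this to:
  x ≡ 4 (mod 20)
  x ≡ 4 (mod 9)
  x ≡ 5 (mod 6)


Moduli 20, 9, 6 are not pairwise coprime, so CRT works modulo lcm(m_i) when all pairwise compatibility conditions hold.
Pairwise compatibility: gcd(m_i, m_j) must divide a_i - a_j for every pair.
Merge one congruence at a time:
  Start: x ≡ 4 (mod 20).
  Combine with x ≡ 4 (mod 9): gcd(20, 9) = 1; 4 - 4 = 0, which IS divisible by 1, so compatible.
    Write x = 4 + 20·t and substitute into x ≡ 4 (mod 9): 20·t ≡ 4 − 4 = 0 (mod 9).
    Reduce coefficients mod 9: 2·t ≡ 0 (mod 9).
    The inverse of 2 mod 9 is 5 (since 2·5 = 10 = 1·9 + 1), so t ≡ 5·0 = 0 ≡ 0 (mod 9).
    Then x = 4 + 20·0 = 4, valid modulo lcm(20, 9) = 180: x ≡ 4 (mod 180).
  Combine with x ≡ 5 (mod 6): gcd(180, 6) = 6, and 5 - 4 = 1 is NOT divisible by 6.
    ⇒ system is inconsistent (no integer solution).

No solution (the system is inconsistent).


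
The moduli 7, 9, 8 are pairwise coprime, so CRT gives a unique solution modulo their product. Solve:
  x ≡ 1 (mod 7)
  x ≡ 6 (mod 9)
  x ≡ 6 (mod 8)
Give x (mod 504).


Moduli 7, 9, 8 are pairwise coprime; by CRT there is a unique solution modulo M = 7 · 9 · 8 = 504.
Solve pairwise, accumulating the modulus:
  Start with x ≡ 1 (mod 7).
  Combine with x ≡ 6 (mod 9): since gcd(7, 9) = 1, we get a unique residue mod 63.
    Write x = 1 + 7·t and substitute into x ≡ 6 (mod 9): 7·t ≡ 6 − 1 = 5 (mod 9).
    The inverse of 7 mod 9 is 4 (since 7·4 = 28 = 3·9 + 1), so t ≡ 4·5 = 20 ≡ 2 (mod 9).
    Then x = 1 + 7·2 = 15, valid modulo lcm(7, 9) = 63: x ≡ 15 (mod 63).
  Combine with x ≡ 6 (mod 8): since gcd(63, 8) = 1, we get a unique residue mod 504.
    Write x = 15 + 63·t and substitute into x ≡ 6 (mod 8): 63·t ≡ 6 − 15 = -9 (mod 8).
    Reduce coefficients mod 8: 7·t ≡ 7 (mod 8).
    The inverse of 7 mod 8 is 7 (since 7·7 = 49 = 6·8 + 1), so t ≡ 7·7 = 49 ≡ 1 (mod 8).
    Then x = 15 + 63·1 = 78, valid modulo lcm(63, 8) = 504: x ≡ 78 (mod 504).
Verify: 78 mod 7 = 1 ✓, 78 mod 9 = 6 ✓, 78 mod 8 = 6 ✓.

x ≡ 78 (mod 504).


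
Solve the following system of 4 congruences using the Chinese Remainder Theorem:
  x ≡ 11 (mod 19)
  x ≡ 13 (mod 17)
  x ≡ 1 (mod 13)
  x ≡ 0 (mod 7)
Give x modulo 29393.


Product of moduli M = 19 · 17 · 13 · 7 = 29393.
Merge one congruence at a time:
  Start: x ≡ 11 (mod 19).
  Combine with x ≡ 13 (mod 17); new modulus lcm = 323.
    Write x = 11 + 19·t and substitute into x ≡ 13 (mod 17): 19·t ≡ 13 − 11 = 2 (mod 17).
    Reduce coefficients mod 17: 2·t ≡ 2 (mod 17).
    The inverse of 2 mod 17 is 9 (since 2·9 = 18 = 1·17 + 1), so t ≡ 9·2 = 18 ≡ 1 (mod 17).
    Then x = 11 + 19·1 = 30, valid modulo lcm(19, 17) = 323: x ≡ 30 (mod 323).
  Combine with x ≡ 1 (mod 13); new modulus lcm = 4199.
    Write x = 30 + 323·t and substitute into x ≡ 1 (mod 13): 323·t ≡ 1 − 30 = -29 (mod 13).
    Reduce coefficients mod 13: 11·t ≡ 10 (mod 13).
    The inverse of 11 mod 13 is 6 (since 11·6 = 66 = 5·13 + 1), so t ≡ 6·10 = 60 ≡ 8 (mod 13).
    Then x = 30 + 323·8 = 2614, valid modulo lcm(323, 13) = 4199: x ≡ 2614 (mod 4199).
  Combine with x ≡ 0 (mod 7); new modulus lcm = 29393.
    Write x = 2614 + 4199·t and substitute into x ≡ 0 (mod 7): 4199·t ≡ 0 − 2614 = -2614 (mod 7).
    Reduce coefficients mod 7: 6·t ≡ 4 (mod 7).
    The inverse of 6 mod 7 is 6 (since 6·6 = 36 = 5·7 + 1), so t ≡ 6·4 = 24 ≡ 3 (mod 7).
    Then x = 2614 + 4199·3 = 15211, valid modulo lcm(4199, 7) = 29393: x ≡ 15211 (mod 29393).
Verify against each original: 15211 mod 19 = 11, 15211 mod 17 = 13, 15211 mod 13 = 1, 15211 mod 7 = 0.

x ≡ 15211 (mod 29393).


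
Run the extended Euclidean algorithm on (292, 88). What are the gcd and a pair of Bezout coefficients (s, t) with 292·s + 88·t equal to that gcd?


Euclidean algorithm on (292, 88) — divide until remainder is 0:
  292 = 3 · 88 + 28
  88 = 3 · 28 + 4
  28 = 7 · 4 + 0
gcd(292, 88) = 4.
Track Bezout coefficients alongside the remainders: start with r₀ = 292 = a·1 + b·0 (s = 1, t = 0) and r₁ = 88 = a·0 + b·1 (s = 0, t = 1); each new remainder r_{k+1} = r_{k-1} − q_k·r_k inherits s_{k+1} = s_{k-1} − q_k·s_k, t_{k+1} = t_{k-1} − q_k·t_k, so r_k = a·s_k + b·t_k at every step:
  q = 3: r = 28, s = 1 − 3·0 = 1, t = 0 − 3·1 = -3  (check: 292·1 + 88·(-3) = 28)
  q = 3: r = 4, s = 0 − 3·1 = -3, t = 1 − 3·(-3) = 10  (check: 292·(-3) + 88·10 = 4)
The row with r = 4 (the gcd) gives the Bezout coefficients s = -3, t = 10.
Result: 292 · (-3) + 88 · (10) = 4.

gcd(292, 88) = 4; s = -3, t = 10 (check: 292·(-3) + 88·10 = 4).


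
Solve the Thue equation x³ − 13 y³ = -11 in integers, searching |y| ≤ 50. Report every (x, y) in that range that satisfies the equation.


The equation is x³ - 13y³ = -11. For fixed y, x³ = 13·y³ − 11, so a solution requires the RHS to be a perfect cube.
Strategy: iterate y from -50 to 50, compute RHS = 13·y³ − 11, and check whether it is a (positive or negative) perfect cube.
Check small values of y:
  y = 0: RHS = -11 is not a perfect cube.
  y = 1: RHS = 2 is not a perfect cube.
  y = -1: RHS = -24 is not a perfect cube.
  y = 2: RHS = 93 is not a perfect cube.
  y = -2: RHS = -115 is not a perfect cube.
  y = 3: RHS = 340 is not a perfect cube.
  y = -3: RHS = -362 is not a perfect cube.
Continuing the search up to |y| = 50 finds no solutions either.
No (x, y) in the scanned range satisfies the equation.

No integer solutions with |y| ≤ 50.
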